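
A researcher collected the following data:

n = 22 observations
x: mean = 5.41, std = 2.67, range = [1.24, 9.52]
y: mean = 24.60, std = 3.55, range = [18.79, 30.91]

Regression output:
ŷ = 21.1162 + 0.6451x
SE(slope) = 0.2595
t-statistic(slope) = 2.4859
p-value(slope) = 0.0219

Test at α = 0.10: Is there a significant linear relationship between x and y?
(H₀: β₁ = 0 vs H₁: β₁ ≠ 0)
p-value = 0.0219 < α = 0.10, so we reject H₀. The relationship is significant.

Hypothesis test for the slope coefficient:

H₀: β₁ = 0 (no linear relationship)
H₁: β₁ ≠ 0 (linear relationship exists)

Test statistic: t = β̂₁ / SE(β̂₁) = 0.6451 / 0.2595 = 2.4859

With df = 20, the two-sided p-value for |t| = 2.4859 is 0.0219.

Decision rule: reject H₀ if p-value < α.
p-value = 0.0219 < α = 0.10 → reject H₀.

There is sufficient evidence at the 10% significance level to conclude that a linear relationship exists between x and y.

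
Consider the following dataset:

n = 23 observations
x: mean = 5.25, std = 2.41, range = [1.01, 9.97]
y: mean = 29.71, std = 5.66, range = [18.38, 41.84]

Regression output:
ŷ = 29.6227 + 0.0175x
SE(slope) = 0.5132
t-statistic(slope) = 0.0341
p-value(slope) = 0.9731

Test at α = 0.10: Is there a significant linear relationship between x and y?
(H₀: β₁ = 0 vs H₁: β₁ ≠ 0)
Fail to reject H₀: p-value = 0.9731 ≥ α = 0.10. The linear relationship is not significant at the 10% level.

Hypothesis test for the slope coefficient:

H₀: β₁ = 0 (no linear relationship)
H₁: β₁ ≠ 0 (linear relationship exists)

Test statistic: t = β̂₁ / SE(β̂₁) = 0.0175 / 0.5132 = 0.0341

With df = 21, the two-sided p-value for |t| = 0.0341 is 0.9731.

Decision rule: reject H₀ if p-value < α.
p-value = 0.9731 ≥ α = 0.10 → fail to reject H₀.

At α = 0.10 the data do not provide convincing evidence of a nonzero slope.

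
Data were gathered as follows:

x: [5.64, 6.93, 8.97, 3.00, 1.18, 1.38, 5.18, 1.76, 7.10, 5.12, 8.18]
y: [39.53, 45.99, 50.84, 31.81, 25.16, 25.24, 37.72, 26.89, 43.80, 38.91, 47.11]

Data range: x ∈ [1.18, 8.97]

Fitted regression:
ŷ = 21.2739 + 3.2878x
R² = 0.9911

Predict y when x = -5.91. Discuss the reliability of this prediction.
ŷ = 1.8430, but this is extrapolation (below the data range [1.18, 8.97]) and may be unreliable.

Prediction calculation:
ŷ = 21.2739 + 3.2878 × (-5.91)
ŷ = 1.8430

Reliability:
- Data range: x ∈ [1.18, 8.97]
- Prediction point: x = -5.91 is 7.09 units below the observed range → this is EXTRAPOLATION, not interpolation

Why that matters here:
- The standard error of prediction grows with (x − x̄)², and x = -5.91 is far from x̄ = 4.95
- Real relationships often flatten, saturate, or turn nonlinear at extremes

A defensible statement: 'if the linear trend continued to x = -5.91, y would be about 1.8430' — the premise is untested.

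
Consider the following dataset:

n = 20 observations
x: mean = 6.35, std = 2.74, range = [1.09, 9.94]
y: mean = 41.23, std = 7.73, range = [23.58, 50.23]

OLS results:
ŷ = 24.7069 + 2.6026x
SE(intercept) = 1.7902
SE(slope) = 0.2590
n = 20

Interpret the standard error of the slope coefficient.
SE(β̂₁) = 0.2590 is the estimated standard deviation of the slope estimate across repeated samples; relative to β̂₁ = 2.6026 that is 10.0%, a precise estimate.

SE(β̂₁) = s / √Sxx, where s is the residual standard deviation and Sxx = Σ(x − x̄)². It is the yardstick for how far β̂₁ = 2.6026 could plausibly be from the true slope.

Relative precision:
- SE / |β̂₁| = 0.2590 / 2.6026 = 10.0%
- Rule of thumb (under 20%: precise; 20% to under 50%: moderately precise; 50% or more: imprecise) → precise

Link to the t-test: t = β̂₁ / SE(β̂₁) = 2.6026 / 0.2590 = 10.0486, the statistic for H₀: β₁ = 0.

What drives SE(β̂₁): larger n (here n = 20) → smaller SE; more residual scatter → larger SE.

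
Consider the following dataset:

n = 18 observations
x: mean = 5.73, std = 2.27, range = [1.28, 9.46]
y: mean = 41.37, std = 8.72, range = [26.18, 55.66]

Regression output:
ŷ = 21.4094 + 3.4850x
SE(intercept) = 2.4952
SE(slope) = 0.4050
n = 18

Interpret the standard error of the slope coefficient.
SE(β̂₁) = 0.4050 is the estimated standard deviation of the slope estimate across repeated samples; relative to β̂₁ = 3.4850 that is 11.6%, a precise estimate.

SE(β̂₁) = s / √Sxx, where s is the residual standard deviation and Sxx = Σ(x − x̄)². It is the yardstick for how far β̂₁ = 3.4850 could plausibly be from the true slope.

Relative precision:
- SE / |β̂₁| = 0.4050 / 3.4850 = 11.6%
- Rule of thumb (under 20%: precise; 20% to under 50%: moderately precise; 50% or more: imprecise) → precise

Link to interval estimation: a confidence interval for β₁ is β̂₁ ± t* × 0.4050, so SE sets the half-width per unit of t*.

What drives SE(β̂₁): more residual scatter → larger SE; wider spread of x values → smaller SE.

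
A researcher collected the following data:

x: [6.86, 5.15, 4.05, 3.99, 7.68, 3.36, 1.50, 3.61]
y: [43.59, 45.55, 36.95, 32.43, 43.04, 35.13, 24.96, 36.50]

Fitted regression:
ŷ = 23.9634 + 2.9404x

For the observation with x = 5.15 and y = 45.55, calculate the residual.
Residual = 6.4435

The residual is the difference between the actual value and the predicted value:

Residual = y - ŷ

Step 1: Calculate predicted value
ŷ = 23.9634 + 2.9404 × 5.15
ŷ = 39.1065

Step 2: Calculate residual
Residual = 45.55 - 39.1065
Residual = 6.4435

Interpretation: the model underestimates the actual value by 6.4435 at this point (positive residual → observation lies above the fitted line).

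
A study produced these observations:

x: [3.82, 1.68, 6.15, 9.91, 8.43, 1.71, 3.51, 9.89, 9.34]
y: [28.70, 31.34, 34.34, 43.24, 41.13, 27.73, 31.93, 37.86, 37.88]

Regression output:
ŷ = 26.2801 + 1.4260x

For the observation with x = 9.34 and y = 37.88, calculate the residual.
Residual = -1.7189

The residual is the difference between the actual value and the predicted value:

Residual = y - ŷ

Step 1: Calculate predicted value
ŷ = 26.2801 + 1.4260 × 9.34
ŷ = 39.5989

Step 2: Calculate residual
Residual = 37.88 - 39.5989
Residual = -1.7189

The residual is negative, so the observed y = 37.88 sits below the regression line (the line overestimates it by 1.7189).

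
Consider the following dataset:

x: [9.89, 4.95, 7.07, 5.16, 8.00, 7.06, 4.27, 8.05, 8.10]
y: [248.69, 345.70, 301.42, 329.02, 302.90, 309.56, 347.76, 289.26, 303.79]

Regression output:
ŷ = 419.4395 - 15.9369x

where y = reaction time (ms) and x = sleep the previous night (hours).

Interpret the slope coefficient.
For each additional hour of sleep, predicted reaction time decreases by approximately 15.9369 ms.

β₁ = -15.9369 is the change in predicted reaction time (ms) per additional hour of sleep.

Interpretation:
- Sleep up by 1 hour → predicted reaction time decreases by 15.9369 ms
- The effect is assumed constant over the observed range of x (linearity)
- The sign (−) gives the direction; the magnitude 15.9369 gives the size of the effect per hour

The intercept β₀ = 419.4395 is the predicted reaction time when sleep = 0; since the smallest observed x is 4.27, this is an extrapolation and mainly anchors the line.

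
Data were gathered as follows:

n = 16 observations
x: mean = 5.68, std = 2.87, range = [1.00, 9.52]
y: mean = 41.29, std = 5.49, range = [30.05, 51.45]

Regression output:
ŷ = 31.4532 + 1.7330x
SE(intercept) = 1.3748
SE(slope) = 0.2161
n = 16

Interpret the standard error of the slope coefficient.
SE(slope) = 0.2161 measures the uncertainty in the estimated slope. The coefficient is estimated precisely (SE/|β̂₁| = 12.5%).

What SE measures:
- The standard error quantifies the sampling variability of the coefficient estimate
- It is the estimated standard deviation of β̂₁ across hypothetical repeated samples of the same size
- Smaller SE → more precise estimate

Relative precision:
- SE / |β̂₁| = 0.2161 / 1.7330 = 12.5%
- Rule of thumb (under 20%: precise; 20% to under 50%: moderately precise; 50% or more: imprecise) → precise

Link to the t-test: t = β̂₁ / SE(β̂₁) = 1.7330 / 0.2161 = 8.0194, the statistic for H₀: β₁ = 0.

What drives SE(β̂₁): wider spread of x values → smaller SE; more residual scatter → larger SE; larger n (here n = 16) → smaller SE.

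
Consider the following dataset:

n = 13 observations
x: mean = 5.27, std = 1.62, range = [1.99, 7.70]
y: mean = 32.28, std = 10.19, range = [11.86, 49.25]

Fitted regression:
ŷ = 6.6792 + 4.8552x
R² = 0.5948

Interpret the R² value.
About 59.48% of the variability in y is accounted for by the regression on x (R² = 0.5948) — a moderate linear fit.

R² = 1 − SS_res/SS_tot compares the residual scatter to the total scatter of y about its mean.

Here R² = 0.5948:
- Explained: 59.48% of the variation in y
- Unexplained (residual): 100% − 59.48% = 40.52%
- Rule of thumb (below 0.3 weak; 0.3 to below 0.7 moderate; 0.7 and above strong) → moderate

Calculation: R² = 1 − (SS_res / SS_tot), where SS_res is the sum of squared residuals and SS_tot the total sum of squares.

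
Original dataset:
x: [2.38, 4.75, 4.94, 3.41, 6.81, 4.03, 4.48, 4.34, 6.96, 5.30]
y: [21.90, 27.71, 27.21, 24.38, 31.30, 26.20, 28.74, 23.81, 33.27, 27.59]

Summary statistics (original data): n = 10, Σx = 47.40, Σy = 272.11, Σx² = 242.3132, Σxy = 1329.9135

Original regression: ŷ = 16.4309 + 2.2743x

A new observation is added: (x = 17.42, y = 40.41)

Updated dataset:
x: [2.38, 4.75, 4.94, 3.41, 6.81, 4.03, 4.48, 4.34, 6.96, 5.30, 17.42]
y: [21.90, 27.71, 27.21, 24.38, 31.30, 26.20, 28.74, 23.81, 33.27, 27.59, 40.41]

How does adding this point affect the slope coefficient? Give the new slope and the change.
The slope changes from 2.2743 to 1.1737 (change of -1.1006, or -48.4%).

The new point has HIGH LEVERAGE: x = 17.42 is far from the original mean x̄ = 47.40/10 ≈ 4.74 (original range [2.38, 6.96]).

Step 1: Update the sums with the new point (n goes from 10 to 11)
Σx  = 47.40 + 17.42 = 64.82
Σy  = 272.11 + 40.41 = 312.52
Σx² = 242.3132 + 17.42² = 242.3132 + 303.4564 = 545.7696
Σxy = 1329.9135 + 17.42×40.41 = 1329.9135 + 703.9422 = 2033.8557

Step 2: Recompute the slope with b₁ = (nΣxy − ΣxΣy) / (nΣx² − (Σx)²)
Numerator   = 11×2033.8557 − 64.82×312.52 = 22372.4127 − 20257.5464 = 2114.8663
Denominator = 11×545.7696 − 64.82² = 6003.4656 − 4201.6324 = 1801.8332
b₁(new) = 2114.8663 / 1801.8332 = 1.1737

(Same formula on the original sums: (10×1329.9135 − 47.40×272.11) / (10×242.3132 − 47.40²) = 401.1210 / 176.3720 = 2.2743, matching the given fit.)

Step 3: Change in slope
Δβ₁ = 1.1737 − 2.2743 = -1.1006
Relative change = -1.1006 / 2.2743 × 100% = -48.4%
→ the slope decreases when the point is added.

Because the point sits below the extension of the original line at a high-leverage x, it tilts the fit down.
In practice: check such a point for data-entry or measurement error; examine leverage (hᵢ) and Cook's distance rather than deleting it automatically.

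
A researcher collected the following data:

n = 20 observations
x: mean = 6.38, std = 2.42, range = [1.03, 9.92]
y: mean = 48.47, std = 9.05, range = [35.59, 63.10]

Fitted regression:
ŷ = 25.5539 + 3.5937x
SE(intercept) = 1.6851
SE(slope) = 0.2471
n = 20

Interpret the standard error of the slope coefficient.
The slope 3.5937 is pinned down to within about ±0.2471 (one SE) by these data — relative uncertainty 6.9%, i.e. precise.

SE(β̂₁) = s / √Sxx, where s is the residual standard deviation and Sxx = Σ(x − x̄)². It is the yardstick for how far β̂₁ = 3.5937 could plausibly be from the true slope.

Relative precision:
- SE / |β̂₁| = 0.2471 / 3.5937 = 6.9%
- Rule of thumb (under 20%: precise; 20% to under 50%: moderately precise; 50% or more: imprecise) → precise

Link to interval estimation: a confidence interval for β₁ is β̂₁ ± t* × 0.2471, so SE sets the half-width per unit of t*.

What drives SE(β̂₁): larger n (here n = 20) → smaller SE.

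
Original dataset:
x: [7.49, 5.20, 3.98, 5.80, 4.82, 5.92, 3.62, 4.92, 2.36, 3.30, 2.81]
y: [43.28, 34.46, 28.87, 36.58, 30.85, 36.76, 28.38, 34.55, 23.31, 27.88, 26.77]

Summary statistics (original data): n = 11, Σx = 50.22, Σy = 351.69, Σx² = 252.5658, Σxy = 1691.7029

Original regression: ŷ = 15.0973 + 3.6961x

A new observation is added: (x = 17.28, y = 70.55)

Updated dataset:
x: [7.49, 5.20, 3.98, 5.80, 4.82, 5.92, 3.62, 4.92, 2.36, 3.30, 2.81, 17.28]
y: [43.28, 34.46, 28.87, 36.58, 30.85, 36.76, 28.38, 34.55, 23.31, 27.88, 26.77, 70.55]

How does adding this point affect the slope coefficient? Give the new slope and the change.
The slope changes from 3.6961 to 3.1241 (change of -0.5720, or -15.5%).

The new point has HIGH LEVERAGE: x = 17.28 is far from the original mean x̄ = 50.22/11 ≈ 4.57 (original range [2.36, 7.49]).

Step 1: Update the sums with the new point (n goes from 11 to 12)
Σx  = 50.22 + 17.28 = 67.50
Σy  = 351.69 + 70.55 = 422.24
Σx² = 252.5658 + 17.28² = 252.5658 + 298.5984 = 551.1642
Σxy = 1691.7029 + 17.28×70.55 = 1691.7029 + 1219.1040 = 2910.8069

Step 2: Recompute the slope with b₁ = (nΣxy − ΣxΣy) / (nΣx² − (Σx)²)
Numerator   = 12×2910.8069 − 67.50×422.24 = 34929.6828 − 28501.2000 = 6428.4828
Denominator = 12×551.1642 − 67.50² = 6613.9704 − 4556.2500 = 2057.7204
b₁(new) = 6428.4828 / 2057.7204 = 3.1241

(Same formula on the original sums: (11×1691.7029 − 50.22×351.69) / (11×252.5658 − 50.22²) = 946.8601 / 256.1754 = 3.6961, matching the given fit.)

Step 3: Change in slope
Δβ₁ = 3.1241 − 3.6961 = -0.5720
Relative change = -0.5720 / 3.6961 × 100% = -15.5%
→ the slope decreases when the point is added.

A high-leverage point only changes the slope if it is off the original line; here y = 70.55 is below the original trend, so the slope decreases.
In practice: check such a point for data-entry or measurement error.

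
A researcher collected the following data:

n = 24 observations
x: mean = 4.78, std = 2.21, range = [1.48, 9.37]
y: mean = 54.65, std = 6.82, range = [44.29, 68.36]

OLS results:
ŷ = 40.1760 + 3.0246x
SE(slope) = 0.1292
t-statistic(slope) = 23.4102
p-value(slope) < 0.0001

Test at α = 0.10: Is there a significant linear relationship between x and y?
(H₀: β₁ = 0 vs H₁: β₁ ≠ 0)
Reject H₀: p-value < 0.0001 < α = 0.10. The linear relationship is significant at the 10% level.

Hypothesis test for the slope coefficient:

H₀: β₁ = 0 (no linear relationship)
H₁: β₁ ≠ 0 (linear relationship exists)

Test statistic: t = β̂₁ / SE(β̂₁) = 3.0246 / 0.1292 = 23.4102

With df = 22, the two-sided p-value for |t| = 23.4102 is <0.0001.

Decision rule: reject H₀ if p-value < α.
p-value < 0.0001 < α = 0.10 → reject H₀.

At α = 0.10 the data do provide convincing evidence of a nonzero slope.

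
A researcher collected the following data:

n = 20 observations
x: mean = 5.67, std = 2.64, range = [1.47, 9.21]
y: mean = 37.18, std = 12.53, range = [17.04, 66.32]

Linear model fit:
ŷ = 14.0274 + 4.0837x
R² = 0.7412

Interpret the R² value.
R² = 0.7412 means 74.12% of the variation in y is explained by the linear relationship with x. This indicates a strong fit.

The coefficient of determination R² is the fraction of the total variation in y that the fitted line accounts for.

Here R² = 0.7412:
- Explained: 74.12% of the variation in y
- Unexplained (residual): 100% − 74.12% = 25.88%
- Rule of thumb (below 0.3 weak; 0.3 to below 0.7 moderate; 0.7 and above strong) → strong

Note: R² never decreases when predictors are added, so it should not be used alone to compare models of different size.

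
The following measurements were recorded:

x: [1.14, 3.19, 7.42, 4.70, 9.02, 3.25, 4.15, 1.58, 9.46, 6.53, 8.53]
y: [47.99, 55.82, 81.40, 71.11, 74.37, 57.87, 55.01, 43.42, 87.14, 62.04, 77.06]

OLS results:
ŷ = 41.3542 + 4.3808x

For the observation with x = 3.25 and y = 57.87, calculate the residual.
Residual = 2.2782

The residual is the difference between the actual value and the predicted value:

Residual = y - ŷ

Step 1: Calculate predicted value
ŷ = 41.3542 + 4.3808 × 3.25
ŷ = 55.5918

Step 2: Calculate residual
Residual = 57.87 - 55.5918
Residual = 2.2782

Sign check: y > ŷ, so the point is above the line and the fit underestimates here.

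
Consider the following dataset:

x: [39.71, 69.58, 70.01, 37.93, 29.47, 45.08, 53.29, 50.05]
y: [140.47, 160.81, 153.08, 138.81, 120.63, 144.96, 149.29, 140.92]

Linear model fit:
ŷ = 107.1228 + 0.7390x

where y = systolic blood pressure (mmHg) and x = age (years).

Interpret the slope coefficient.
For each additional year of age, predicted blood pressure increases by approximately 0.7390 mmHg.

The slope β₁ = 0.7390 gives the rate at which the fitted blood pressure changes with age.

Interpretation:
- Age up by 1 year → predicted blood pressure increases by 0.7390 mmHg
- This is a linear approximation: the same per-unit change is assumed across the whole observed x range
- The sign (+) gives the direction; the magnitude 0.7390 gives the size of the effect per year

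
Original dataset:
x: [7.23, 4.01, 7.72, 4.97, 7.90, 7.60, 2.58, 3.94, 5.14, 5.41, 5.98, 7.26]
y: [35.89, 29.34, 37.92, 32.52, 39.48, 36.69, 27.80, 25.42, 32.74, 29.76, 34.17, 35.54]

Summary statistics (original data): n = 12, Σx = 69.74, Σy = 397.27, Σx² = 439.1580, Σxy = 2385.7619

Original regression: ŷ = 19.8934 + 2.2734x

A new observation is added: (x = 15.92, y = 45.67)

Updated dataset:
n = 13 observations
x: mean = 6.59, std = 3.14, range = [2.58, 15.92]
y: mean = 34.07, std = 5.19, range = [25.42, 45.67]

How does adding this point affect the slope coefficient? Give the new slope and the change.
New slope β₁ = 1.5151 versus 2.2734 before: a change of -0.7583 (-33.4%).

x = 15.92 lies well outside the original x-range [2.58, 7.90] (x̄ ≈ 5.81), so this observation has high leverage and can move the slope substantially.

Step 1: Update the sums with the new point (n goes from 12 to 13)
Σx  = 69.74 + 15.92 = 85.66
Σy  = 397.27 + 45.67 = 442.94
Σx² = 439.1580 + 15.92² = 439.1580 + 253.4464 = 692.6044
Σxy = 2385.7619 + 15.92×45.67 = 2385.7619 + 727.0664 = 3112.8283

Step 2: Recompute the slope with b₁ = (nΣxy − ΣxΣy) / (nΣx² − (Σx)²)
Numerator   = 13×3112.8283 − 85.66×442.94 = 40466.7679 − 37942.2404 = 2524.5275
Denominator = 13×692.6044 − 85.66² = 9003.8572 − 7337.6356 = 1666.2216
b₁(new) = 2524.5275 / 1666.2216 = 1.5151

(Same formula on the original sums: (12×2385.7619 − 69.74×397.27) / (12×439.1580 − 69.74²) = 923.5330 / 406.2284 = 2.2734, matching the given fit.)

Step 3: Change in slope
Δβ₁ = 1.5151 − 2.2734 = -0.7583
Relative change = -0.7583 / 2.2734 × 100% = -33.4%
→ the slope decreases when the point is added.

A high-leverage point only changes the slope if it is off the original line; here y = 45.67 is below the original trend, so the slope decreases.
In practice: investigate whether it comes from the same population as the rest of the sample.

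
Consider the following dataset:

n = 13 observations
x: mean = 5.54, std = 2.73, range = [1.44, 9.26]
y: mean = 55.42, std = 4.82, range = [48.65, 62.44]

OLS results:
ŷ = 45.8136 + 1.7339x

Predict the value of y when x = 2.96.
ŷ = 50.9459

x = 2.96 lies inside the observed range [1.44, 9.26], so the fitted equation applies directly:

ŷ = 45.8136 + 1.7339 × 2.96
ŷ = 45.8136 + 5.1323
ŷ = 50.9459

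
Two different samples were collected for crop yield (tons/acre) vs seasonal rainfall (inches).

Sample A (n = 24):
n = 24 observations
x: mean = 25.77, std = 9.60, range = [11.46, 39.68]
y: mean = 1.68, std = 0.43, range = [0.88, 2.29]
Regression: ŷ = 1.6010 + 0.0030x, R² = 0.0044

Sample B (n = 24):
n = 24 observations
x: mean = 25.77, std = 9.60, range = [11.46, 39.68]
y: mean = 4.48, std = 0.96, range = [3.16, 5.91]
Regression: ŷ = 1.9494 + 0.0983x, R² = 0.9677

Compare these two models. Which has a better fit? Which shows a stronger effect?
Model B has the better fit (R² = 0.9677 vs 0.0044). Model B shows the stronger effect (|β₁| = 0.0983 vs 0.0030).

Model Comparison:

Goodness of fit (R²):
- Model A: R² = 0.0044 → 0.44% of variance in crop yield explained
- Model B: R² = 0.9677 → 96.77% of variance in crop yield explained
- 0.9677 > 0.0044 → Model B has the better fit

Effect size (slope magnitude):
- Model A: β₁ = 0.0030 → predicted crop yield rises 0.0030 tons/acre per additional inch of rainfall
- Model B: β₁ = 0.0983 → predicted crop yield rises 0.0983 tons/acre per additional inch of rainfall
- |0.0030| < |0.0983| → Model B shows the stronger marginal effect

Notes:
- The two samples could reflect different populations, time periods, or measurement quality.
- A steeper slope doesn't make a better model if the scatter around the line is large.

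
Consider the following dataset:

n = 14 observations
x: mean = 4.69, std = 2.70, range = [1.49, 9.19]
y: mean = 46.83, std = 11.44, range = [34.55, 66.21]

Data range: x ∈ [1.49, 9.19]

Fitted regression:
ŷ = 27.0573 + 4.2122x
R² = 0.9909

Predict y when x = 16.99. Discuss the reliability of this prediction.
The equation gives ŷ = 98.6226; however x = 16.99 is 7.80 units above the observed range, so this extrapolated value should not be trusted.

Prediction calculation:
ŷ = 27.0573 + 4.2122 × 16.99
ŷ = 98.6226

Reliability:
- Data range: x ∈ [1.49, 9.19]
- Prediction point: x = 16.99 is 7.80 units above the observed range → this is EXTRAPOLATION, not interpolation

Why that matters here:
- Real relationships often flatten, saturate, or turn nonlinear at extremes
- There are no observations near this x to validate the fitted line there

A defensible statement: 'if the linear trend continued to x = 16.99, y would be about 98.6226' — the premise is untested.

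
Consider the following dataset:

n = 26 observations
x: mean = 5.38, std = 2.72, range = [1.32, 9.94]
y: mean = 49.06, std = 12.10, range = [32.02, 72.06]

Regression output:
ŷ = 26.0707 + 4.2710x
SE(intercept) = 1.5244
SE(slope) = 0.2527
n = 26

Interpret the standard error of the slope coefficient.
The slope 4.2710 is pinned down to within about ±0.2527 (one SE) by these data — relative uncertainty 5.9%, i.e. precise.

What SE measures:
- The standard error quantifies the sampling variability of the coefficient estimate
- It is the estimated standard deviation of β̂₁ across hypothetical repeated samples of the same size
- Smaller SE → more precise estimate

Relative precision:
- SE / |β̂₁| = 0.2527 / 4.2710 = 5.9%
- Rule of thumb (under 20%: precise; 20% to under 50%: moderately precise; 50% or more: imprecise) → precise

Link to interval estimation: a confidence interval for β₁ is β̂₁ ± t* × 0.2527, so SE sets the half-width per unit of t*.

What drives SE(β̂₁): more residual scatter → larger SE.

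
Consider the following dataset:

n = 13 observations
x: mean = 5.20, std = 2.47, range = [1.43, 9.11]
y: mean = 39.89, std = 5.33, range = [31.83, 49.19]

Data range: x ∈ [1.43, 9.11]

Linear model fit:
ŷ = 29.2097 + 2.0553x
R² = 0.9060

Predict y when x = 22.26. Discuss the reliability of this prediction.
ŷ = 74.9607, but this is extrapolation (above the data range [1.43, 9.11]) and may be unreliable.

Prediction calculation:
ŷ = 29.2097 + 2.0553 × 22.26
ŷ = 74.9607

Reliability:
- Data range: x ∈ [1.43, 9.11]
- Prediction point: x = 22.26 is 13.15 units above the observed range → this is EXTRAPOLATION, not interpolation

Why that matters here:
- Real relationships often flatten, saturate, or turn nonlinear at extremes
- R² describes fit only over the sampled x values; it says nothing about behaviour beyond them

The R² = 0.9060 only validates the fit within [1.43, 9.11]; treat ŷ = 74.9607 with caution.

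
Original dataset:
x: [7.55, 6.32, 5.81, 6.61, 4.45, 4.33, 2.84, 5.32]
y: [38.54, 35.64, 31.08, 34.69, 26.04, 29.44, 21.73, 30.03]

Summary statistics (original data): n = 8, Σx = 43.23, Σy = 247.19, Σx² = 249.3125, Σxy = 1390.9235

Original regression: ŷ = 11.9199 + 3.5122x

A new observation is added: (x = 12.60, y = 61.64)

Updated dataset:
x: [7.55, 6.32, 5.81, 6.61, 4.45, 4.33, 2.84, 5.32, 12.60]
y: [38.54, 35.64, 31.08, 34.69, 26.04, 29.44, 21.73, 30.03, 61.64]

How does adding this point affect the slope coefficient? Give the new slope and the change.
The slope changes from 3.5122 to 4.0786 (change of +0.5664, or +16.1%).

The new point has HIGH LEVERAGE: x = 12.60 is far from the original mean x̄ = 43.23/8 ≈ 5.40 (original range [2.84, 7.55]).

Step 1: Update the sums with the new point (n goes from 8 to 9)
Σx  = 43.23 + 12.60 = 55.83
Σy  = 247.19 + 61.64 = 308.83
Σx² = 249.3125 + 12.60² = 249.3125 + 158.7600 = 408.0725
Σxy = 1390.9235 + 12.60×61.64 = 1390.9235 + 776.6640 = 2167.5875

Step 2: Recompute the slope with b₁ = (nΣxy − ΣxΣy) / (nΣx² − (Σx)²)
Numerator   = 9×2167.5875 − 55.83×308.83 = 19508.2875 − 17241.9789 = 2266.3086
Denominator = 9×408.0725 − 55.83² = 3672.6525 − 3116.9889 = 555.6636
b₁(new) = 2266.3086 / 555.6636 = 4.0786

(Same formula on the original sums: (8×1390.9235 − 43.23×247.19) / (8×249.3125 − 43.23²) = 441.3643 / 125.6671 = 3.5122, matching the given fit.)

Step 3: Change in slope
Δβ₁ = 4.0786 − 3.5122 = +0.5664
Relative change = +0.5664 / 3.5122 × 100% = +16.1%
→ the slope increases when the point is added.

A high-leverage point only changes the slope if it is off the original line; here y = 61.64 is above the original trend, so the slope increases.
In practice: check such a point for data-entry or measurement error; examine leverage (hᵢ) and Cook's distance rather than deleting it automatically.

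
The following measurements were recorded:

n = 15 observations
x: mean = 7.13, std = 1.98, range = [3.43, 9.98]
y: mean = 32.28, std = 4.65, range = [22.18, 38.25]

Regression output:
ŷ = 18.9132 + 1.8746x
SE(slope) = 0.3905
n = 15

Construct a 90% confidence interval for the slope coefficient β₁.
The 90% CI for β₁ is (1.1831, 2.5661)

Confidence interval for the slope:

The 90% CI for β₁ is: β̂₁ ± t*(α/2, n-2) × SE(β̂₁)

Step 1: Find critical t-value
- Confidence level = 0.9
- Degrees of freedom = n - 2 = 15 - 2 = 13
- t*(α/2, 13) = 1.7709

Step 2: Calculate margin of error
Margin = 1.7709 × 0.3905 = 0.6915

Step 3: Construct interval
CI = 1.8746 ± 0.6915
CI = (1.1831, 2.5661)

Interpretation: We are 90% confident that the true slope β₁ lies between 1.1831 and 2.5661.
Both endpoints are positive, so the data support a genuinely positive slope at this confidence level.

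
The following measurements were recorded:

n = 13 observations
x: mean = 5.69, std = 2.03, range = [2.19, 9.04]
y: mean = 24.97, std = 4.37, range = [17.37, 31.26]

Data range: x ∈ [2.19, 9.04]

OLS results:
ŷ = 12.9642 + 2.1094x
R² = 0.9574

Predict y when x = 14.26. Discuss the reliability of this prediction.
ŷ = 43.0442 (extrapolation — x = 14.26 lies outside [2.19, 9.04], so reliability is low).

Prediction calculation:
ŷ = 12.9642 + 2.1094 × 14.26
ŷ = 43.0442

Reliability:
- Data range: x ∈ [2.19, 9.04]
- Prediction point: x = 14.26 is 5.22 units above the observed range → this is EXTRAPOLATION, not interpolation

Why that matters here:
- The standard error of prediction grows with (x − x̄)², and x = 14.26 is far from x̄ = 5.69
- The linear relationship may not hold outside the observed range
- Real relationships often flatten, saturate, or turn nonlinear at extremes

Report the number if required, but flag clearly that it is an extrapolation.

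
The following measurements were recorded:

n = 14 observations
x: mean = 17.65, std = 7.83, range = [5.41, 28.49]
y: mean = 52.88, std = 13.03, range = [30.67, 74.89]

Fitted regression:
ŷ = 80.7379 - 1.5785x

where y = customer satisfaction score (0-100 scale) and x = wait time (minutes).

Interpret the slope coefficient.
An increase of one minute in wait time is associated with a 1.5785 points decrease in predicted satisfaction score.

The slope β₁ = -1.5785 gives the rate at which the fitted satisfaction score changes with wait time.

Interpretation:
- Wait time up by 1 minute → predicted satisfaction score decreases by 1.5785 points
- This is a linear approximation: the same per-unit change is assumed across the whole observed x range
- The slope describes association in these data, not necessarily a causal effect

The intercept β₀ = 80.7379 is the predicted satisfaction score when wait time = 0; since the smallest observed x is 5.41, this is an extrapolation and mainly anchors the line.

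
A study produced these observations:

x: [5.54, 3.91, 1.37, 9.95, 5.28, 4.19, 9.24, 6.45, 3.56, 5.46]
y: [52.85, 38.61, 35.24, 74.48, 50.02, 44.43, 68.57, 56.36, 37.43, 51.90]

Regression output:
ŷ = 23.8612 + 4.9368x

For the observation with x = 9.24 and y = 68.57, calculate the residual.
Residual = -0.9072

The residual is the difference between the actual value and the predicted value:

Residual = y - ŷ

Step 1: Calculate predicted value
ŷ = 23.8612 + 4.9368 × 9.24
ŷ = 69.4772

Step 2: Calculate residual
Residual = 68.57 - 69.4772
Residual = -0.9072

Interpretation: the model overestimates the actual value by 0.9072 at this point (negative residual → observation lies below the fitted line).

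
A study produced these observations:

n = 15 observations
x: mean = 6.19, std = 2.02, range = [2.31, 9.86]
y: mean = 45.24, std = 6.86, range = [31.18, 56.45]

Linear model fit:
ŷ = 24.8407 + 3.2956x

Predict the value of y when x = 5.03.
ŷ = 41.4176

Plug x = 5.03 into the fitted line:

ŷ = 24.8407 + 3.2956 × 5.03
ŷ = 24.8407 + 16.5769
ŷ = 41.4176

This is the fitted mean response at that x — an individual observation would come with a wider prediction interval.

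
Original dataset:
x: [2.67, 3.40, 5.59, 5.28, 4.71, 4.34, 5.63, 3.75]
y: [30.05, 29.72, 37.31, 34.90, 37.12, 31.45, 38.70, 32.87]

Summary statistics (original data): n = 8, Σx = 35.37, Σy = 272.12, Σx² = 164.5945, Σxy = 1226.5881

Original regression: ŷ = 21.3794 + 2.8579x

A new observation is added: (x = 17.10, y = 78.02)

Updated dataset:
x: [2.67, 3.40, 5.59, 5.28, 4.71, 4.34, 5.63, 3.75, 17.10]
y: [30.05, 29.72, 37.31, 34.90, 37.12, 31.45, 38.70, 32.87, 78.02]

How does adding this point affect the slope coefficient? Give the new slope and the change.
The slope changes from 2.8579 to 3.4375 (change of +0.5796, or +20.3%).

x = 17.10 lies well outside the original x-range [2.67, 5.63] (x̄ ≈ 4.42), so this observation has high leverage and can move the slope substantially.

Step 1: Update the sums with the new point (n goes from 8 to 9)
Σx  = 35.37 + 17.10 = 52.47
Σy  = 272.12 + 78.02 = 350.14
Σx² = 164.5945 + 17.10² = 164.5945 + 292.4100 = 457.0045
Σxy = 1226.5881 + 17.10×78.02 = 1226.5881 + 1334.1420 = 2560.7301

Step 2: Recompute the slope with b₁ = (nΣxy − ΣxΣy) / (nΣx² − (Σx)²)
Numerator   = 9×2560.7301 − 52.47×350.14 = 23046.5709 − 18371.8458 = 4674.7251
Denominator = 9×457.0045 − 52.47² = 4113.0405 − 2753.1009 = 1359.9396
b₁(new) = 4674.7251 / 1359.9396 = 3.4375

(Same formula on the original sums: (8×1226.5881 − 35.37×272.12) / (8×164.5945 − 35.37²) = 187.8204 / 65.7191 = 2.8579, matching the given fit.)

Step 3: Change in slope
Δβ₁ = 3.4375 − 2.8579 = +0.5796
Relative change = +0.5796 / 2.8579 × 100% = +20.3%
→ the slope increases when the point is added.

A high-leverage point only changes the slope if it is off the original line; here y = 78.02 is above the original trend, so the slope increases.
In practice: investigate whether it comes from the same population as the rest of the sample; refit with and without it and report both if conclusions differ.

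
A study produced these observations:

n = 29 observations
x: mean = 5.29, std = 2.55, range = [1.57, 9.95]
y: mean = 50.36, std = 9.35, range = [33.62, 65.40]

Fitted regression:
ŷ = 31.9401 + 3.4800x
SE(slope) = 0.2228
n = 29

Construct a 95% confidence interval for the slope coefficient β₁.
The 95% CI for β₁ is (3.0229, 3.9371)

Confidence interval for the slope:

The 95% CI for β₁ is: β̂₁ ± t*(α/2, n-2) × SE(β̂₁)

Step 1: Find critical t-value
- Confidence level = 0.95
- Degrees of freedom = n - 2 = 29 - 2 = 27
- t*(α/2, 27) = 2.0518

Step 2: Calculate margin of error
Margin = 2.0518 × 0.2228 = 0.4571

Step 3: Construct interval
CI = 3.4800 ± 0.4571
CI = (3.0229, 3.9371)

Interpretation: We are 95% confident that the true slope β₁ lies between 3.0229 and 3.9371.
The interval does not include 0, suggesting a significant linear relationship.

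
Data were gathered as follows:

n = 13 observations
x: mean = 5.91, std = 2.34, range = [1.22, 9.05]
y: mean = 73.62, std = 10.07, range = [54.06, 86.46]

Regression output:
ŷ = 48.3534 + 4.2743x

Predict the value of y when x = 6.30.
ŷ = 75.2815

Plug x = 6.30 into the fitted line:

ŷ = 48.3534 + 4.2743 × 6.30
ŷ = 48.3534 + 26.9281
ŷ = 75.2815

This is the fitted mean response at that x — an individual observation would come with a wider prediction interval.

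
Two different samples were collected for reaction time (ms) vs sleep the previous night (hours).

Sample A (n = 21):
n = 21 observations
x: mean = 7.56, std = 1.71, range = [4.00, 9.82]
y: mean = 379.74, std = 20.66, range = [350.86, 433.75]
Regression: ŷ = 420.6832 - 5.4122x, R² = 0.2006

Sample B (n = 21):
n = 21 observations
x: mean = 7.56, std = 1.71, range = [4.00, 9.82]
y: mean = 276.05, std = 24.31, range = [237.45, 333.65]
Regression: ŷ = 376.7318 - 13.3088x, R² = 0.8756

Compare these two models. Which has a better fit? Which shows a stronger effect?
Model B has the better fit (R² = 0.8756 vs 0.2006). Model B shows the stronger effect (|β₁| = 13.3088 vs 5.4122).

Model Comparison:

Goodness of fit (R²):
- Model A: R² = 0.2006 → 20.06% of variance in reaction time explained
- Model B: R² = 0.8756 → 87.56% of variance in reaction time explained
- 0.8756 > 0.2006 → Model B has the better fit

Effect size (slope magnitude):
- Model A: β₁ = -5.4122 → predicted reaction time falls 5.4122 ms per additional hour of sleep
- Model B: β₁ = -13.3088 → predicted reaction time falls 13.3088 ms per additional hour of sleep
- |-5.4122| < |-13.3088| → Model B shows the stronger marginal effect

Note: A steeper slope doesn't make a better model if the scatter around the line is large.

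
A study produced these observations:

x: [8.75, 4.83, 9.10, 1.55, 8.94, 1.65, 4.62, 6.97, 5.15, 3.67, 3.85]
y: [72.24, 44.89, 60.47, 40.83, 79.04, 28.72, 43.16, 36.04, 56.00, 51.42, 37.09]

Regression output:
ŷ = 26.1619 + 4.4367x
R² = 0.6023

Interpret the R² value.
The model explains 60.23% of the variance in y (R² = 0.6023), leaving 39.77% unexplained; the fit is moderate.

The coefficient of determination R² is the fraction of the total variation in y that the fitted line accounts for.

Here R² = 0.6023:
- Explained: 60.23% of the variation in y
- Unexplained (residual): 100% − 60.23% = 39.77%
- Rule of thumb (below 0.3 weak; 0.3 to below 0.7 moderate; 0.7 and above strong) → moderate

Calculation: R² = 1 − (SS_res / SS_tot), where SS_res is the sum of squared residuals and SS_tot the total sum of squares.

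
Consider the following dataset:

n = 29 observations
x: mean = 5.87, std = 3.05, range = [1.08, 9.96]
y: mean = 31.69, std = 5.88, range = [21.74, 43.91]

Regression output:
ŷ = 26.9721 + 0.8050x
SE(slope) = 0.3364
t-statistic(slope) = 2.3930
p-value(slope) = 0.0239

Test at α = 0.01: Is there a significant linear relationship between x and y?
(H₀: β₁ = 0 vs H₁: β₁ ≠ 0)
p-value = 0.0239 ≥ α = 0.01, so we fail to reject H₀. The relationship is not significant.

Hypothesis test for the slope coefficient:

H₀: β₁ = 0 (no linear relationship)
H₁: β₁ ≠ 0 (linear relationship exists)

Test statistic: t = β̂₁ / SE(β̂₁) = 0.8050 / 0.3364 = 2.3930

p = 0.0239: how often a slope estimate this far from 0 (in SE units) would arise by chance if β₁ were truly 0.

Decision rule: reject H₀ if p-value < α.
p-value = 0.0239 ≥ α = 0.01 → fail to reject H₀.

There is not sufficient evidence at the 1% significance level to conclude that a linear relationship exists between x and y.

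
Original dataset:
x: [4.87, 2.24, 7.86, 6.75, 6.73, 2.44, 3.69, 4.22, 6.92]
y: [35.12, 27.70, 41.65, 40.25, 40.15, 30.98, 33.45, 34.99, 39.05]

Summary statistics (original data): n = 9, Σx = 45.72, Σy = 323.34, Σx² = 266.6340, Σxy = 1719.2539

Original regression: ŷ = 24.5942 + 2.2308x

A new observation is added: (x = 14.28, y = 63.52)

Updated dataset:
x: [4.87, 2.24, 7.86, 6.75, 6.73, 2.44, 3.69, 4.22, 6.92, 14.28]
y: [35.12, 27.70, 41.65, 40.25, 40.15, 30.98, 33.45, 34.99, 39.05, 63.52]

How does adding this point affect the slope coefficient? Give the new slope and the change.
Adding the point moves β₁ from 2.2308 to 2.7603, i.e. it increases by 0.5295 (+23.7%).

The new point has HIGH LEVERAGE: x = 14.28 is far from the original mean x̄ = 45.72/9 ≈ 5.08 (original range [2.24, 7.86]).

Step 1: Update the sums with the new point (n goes from 9 to 10)
Σx  = 45.72 + 14.28 = 60.00
Σy  = 323.34 + 63.52 = 386.86
Σx² = 266.6340 + 14.28² = 266.6340 + 203.9184 = 470.5524
Σxy = 1719.2539 + 14.28×63.52 = 1719.2539 + 907.0656 = 2626.3195

Step 2: Recompute the slope with b₁ = (nΣxy − ΣxΣy) / (nΣx² − (Σx)²)
Numerator   = 10×2626.3195 − 60.00×386.86 = 26263.1950 − 23211.6000 = 3051.5950
Denominator = 10×470.5524 − 60.00² = 4705.5240 − 3600.0000 = 1105.5240
b₁(new) = 3051.5950 / 1105.5240 = 2.7603

(Same formula on the original sums: (9×1719.2539 − 45.72×323.34) / (9×266.6340 − 45.72²) = 690.1803 / 309.3876 = 2.2308, matching the given fit.)

Step 3: Change in slope
Δβ₁ = 2.7603 − 2.2308 = +0.5295
Relative change = +0.5295 / 2.2308 × 100% = +23.7%
→ the slope increases when the point is added.

Because the point sits above the extension of the original line at a high-leverage x, it tilts the fit up.
In practice: check such a point for data-entry or measurement error.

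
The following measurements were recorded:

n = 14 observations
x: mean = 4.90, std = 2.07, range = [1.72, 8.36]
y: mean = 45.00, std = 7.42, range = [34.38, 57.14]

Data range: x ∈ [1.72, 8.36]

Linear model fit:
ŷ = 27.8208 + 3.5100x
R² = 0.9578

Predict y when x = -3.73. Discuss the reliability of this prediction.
ŷ = 14.7285, but this is extrapolation (below the data range [1.72, 8.36]) and may be unreliable.

Prediction calculation:
ŷ = 27.8208 + 3.5100 × (-3.73)
ŷ = 14.7285

Reliability:
- Data range: x ∈ [1.72, 8.36]
- Prediction point: x = -3.73 is 5.45 units below the observed range → this is EXTRAPOLATION, not interpolation

Why that matters here:
- Real relationships often flatten, saturate, or turn nonlinear at extremes
- The standard error of prediction grows with (x − x̄)², and x = -3.73 is far from x̄ = 4.90

A defensible statement: 'if the linear trend continued to x = -3.73, y would be about 14.7285' — the premise is untested.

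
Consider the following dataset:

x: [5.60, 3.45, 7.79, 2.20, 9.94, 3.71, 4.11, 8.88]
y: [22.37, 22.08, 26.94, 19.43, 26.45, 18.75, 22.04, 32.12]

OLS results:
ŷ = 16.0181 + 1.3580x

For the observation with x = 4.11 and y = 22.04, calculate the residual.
Residual = 0.4405

The residual is the difference between the actual value and the predicted value:

Residual = y - ŷ

Step 1: Calculate predicted value
ŷ = 16.0181 + 1.3580 × 4.11
ŷ = 21.5995

Step 2: Calculate residual
Residual = 22.04 - 21.5995
Residual = 0.4405

Interpretation: the model underestimates the actual value by 0.4405 at this point (positive residual → observation lies above the fitted line).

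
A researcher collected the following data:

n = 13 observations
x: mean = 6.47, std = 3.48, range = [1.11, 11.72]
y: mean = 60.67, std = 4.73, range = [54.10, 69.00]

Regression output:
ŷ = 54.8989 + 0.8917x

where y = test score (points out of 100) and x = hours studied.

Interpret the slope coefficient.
An increase of one hour in study time is associated with a 0.8917 points increase in predicted test score.

The slope β₁ = 0.8917 gives the rate at which the fitted test score changes with study time.

Interpretation:
- Study time up by 1 hour → predicted test score increases by 0.8917 points
- The effect is assumed constant over the observed range of x (linearity)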